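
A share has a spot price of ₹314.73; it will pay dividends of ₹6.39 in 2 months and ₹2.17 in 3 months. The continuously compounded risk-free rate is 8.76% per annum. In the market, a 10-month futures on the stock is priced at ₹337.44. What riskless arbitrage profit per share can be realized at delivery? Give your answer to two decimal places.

₹7.93 per share

PV(dividends) I = 6.39·e^(−0.0876·2/12) + 2.17·e^(−0.0876·3/12) = 8.4204
Fair futures F* = (S − I)·e^(rT) = (314.73 − 8.4204)·e^0.073000 = 306.3096 × 1.075731 = 329.5067
Market ₹337.44 > fair 329.5067: forward overpriced → cash-and-carry (borrow at r, buy the stock and collect the dividends, short the forward).
Profit at T = |F_mkt − F*| = |337.44 − 329.5067| = ₹7.93 per share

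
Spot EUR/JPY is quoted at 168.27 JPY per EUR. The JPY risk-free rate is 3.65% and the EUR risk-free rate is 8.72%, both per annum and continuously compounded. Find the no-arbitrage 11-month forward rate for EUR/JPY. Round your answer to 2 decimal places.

160.63

F = S·e^((r_JPY − r_EUR)T) = 168.27 · e^((0.0365 − 0.0872) × 11/12)
= 168.27 · e^-0.046475 = 168.27 × 0.954588
F = 160.63 JPY per EUR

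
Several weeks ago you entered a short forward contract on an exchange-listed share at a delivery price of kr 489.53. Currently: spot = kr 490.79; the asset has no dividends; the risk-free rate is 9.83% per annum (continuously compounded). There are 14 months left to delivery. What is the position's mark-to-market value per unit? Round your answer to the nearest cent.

-kr 54.30

Current fair forward for the remaining 14 months: F = S·e^(r·T), r = 0.0983
F = 490.79 · e^(0.0983 × 14/12) = 490.79 × 1.121518 = 550.4298
Value of long forward = (F − K)·e^(−rT) = (550.4298 − 489.53) · e^(−0.0983·14/12)
= 60.8998 × 0.891648 = 54.30
Short position value = −(long value) = -kr 54.30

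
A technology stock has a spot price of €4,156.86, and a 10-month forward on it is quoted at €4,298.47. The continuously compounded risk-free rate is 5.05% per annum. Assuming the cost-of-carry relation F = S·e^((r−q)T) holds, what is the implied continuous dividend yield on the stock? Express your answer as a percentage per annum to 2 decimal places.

1.03%

From F = S·e^((r−q)T): (r − q) = ln(F/S)/T
ln(4298.47/4156.86) = ln(1.034067) = 0.033500
(r − q) = 0.033500 / (10/12) = 0.040200
q = r − ln(F/S)/T = 0.0505 − 0.040200 = 0.010300
q = 1.03%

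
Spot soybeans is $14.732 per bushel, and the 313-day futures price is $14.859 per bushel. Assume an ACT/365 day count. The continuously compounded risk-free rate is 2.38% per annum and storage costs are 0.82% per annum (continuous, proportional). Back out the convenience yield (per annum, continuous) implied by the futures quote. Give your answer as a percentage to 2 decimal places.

2.20%

F = S·e^((r+u−y)T) ⇒ (r+u−y) = ln(F/S)/T
ln(14.859/14.732) = 0.008584; /T ⇒ 0.010010
y = r + u − ln(F/S)/T = 0.0238 + 0.0082 − 0.010010 = 0.021990
y = 2.20%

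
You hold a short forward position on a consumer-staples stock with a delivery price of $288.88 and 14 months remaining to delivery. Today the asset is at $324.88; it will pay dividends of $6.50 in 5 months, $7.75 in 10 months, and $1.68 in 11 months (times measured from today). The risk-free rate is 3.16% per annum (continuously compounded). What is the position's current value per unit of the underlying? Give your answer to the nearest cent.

PV(remaining dividends) I = 6.50·e^(−0.0316·5/12) + 7.75·e^(−0.0316·10/12) + 1.68·e^(−0.0316·11/12) = 15.5956
Current forward F = (S − I)·e^(rT) = (324.88 − 15.5956)·e^(0.0316·14/12) = 309.2844 × 1.037555 = 320.8996
Value (long) = (F − K)·e^(−rT) = (320.8996 − 288.88) × 0.963805 = 30.8607
Short position value = −(long value) = -$30.86

-$30.86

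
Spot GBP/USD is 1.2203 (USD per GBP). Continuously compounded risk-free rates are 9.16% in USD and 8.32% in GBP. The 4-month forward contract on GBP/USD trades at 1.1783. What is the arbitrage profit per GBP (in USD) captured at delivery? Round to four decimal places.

Fair forward: F* = S·e^(carry·T), with carry = (r_USD − r_GBP) = 0.0916 − 0.0832 = 0.0084
F* = 1.2203 · e^(0.0084 × 4/12) = 1.2203 · e^0.002800 = 1.2203 × 1.002804 = 1.2237
Market 1.1783 < fair 1.2237: forward underpriced → reverse cash-and-carry (short spot, go long the forward).
At maturity, profit = |F_mkt − F*| = |1.1783 − 1.2237| = 0.0454 per GBP (in USD)

0.0454 per GBP (in USD)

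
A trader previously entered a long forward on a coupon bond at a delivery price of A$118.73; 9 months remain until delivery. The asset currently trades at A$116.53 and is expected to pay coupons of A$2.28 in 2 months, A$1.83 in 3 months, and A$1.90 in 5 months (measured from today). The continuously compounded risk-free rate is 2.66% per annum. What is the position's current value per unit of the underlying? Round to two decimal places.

PV(remaining coupons) I = 2.28·e^(−0.0266·2/12) + 1.83·e^(−0.0266·3/12) + 1.90·e^(−0.0266·5/12) = 5.9668
Current forward F = (S − I)·e^(rT) = (116.53 − 5.9668)·e^(0.0266·9/12) = 110.5632 × 1.020150 = 112.7910
Value (long) = (F − K)·e^(−rT) = (112.7910 − 118.73) × 0.980248 = -5.8217
Value = -A$5.82

-A$5.82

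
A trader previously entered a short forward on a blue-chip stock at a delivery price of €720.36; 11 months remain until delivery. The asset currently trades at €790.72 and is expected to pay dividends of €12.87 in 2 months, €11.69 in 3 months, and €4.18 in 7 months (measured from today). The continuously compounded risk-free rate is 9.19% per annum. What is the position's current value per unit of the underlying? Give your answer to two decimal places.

-€100.50

PV(remaining dividends) I = 12.87·e^(−0.0919·2/12) + 11.69·e^(−0.0919·3/12) + 4.18·e^(−0.0919·7/12) = 28.0607
Current forward F = (S − I)·e^(rT) = (790.72 − 28.0607)·e^(0.0919·11/12) = 762.6593 × 1.087892 = 829.6910
Value (long) = (F − K)·e^(−rT) = (829.6910 − 720.36) × 0.919209 = 100.4980
Short position value = −(long value) = -€100.50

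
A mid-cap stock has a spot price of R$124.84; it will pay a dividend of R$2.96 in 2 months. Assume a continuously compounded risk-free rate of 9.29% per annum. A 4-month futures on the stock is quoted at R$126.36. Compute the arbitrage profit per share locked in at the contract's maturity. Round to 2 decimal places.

PV(dividends) I = 2.96·e^(−0.0929·2/12) = 2.9145
Fair futures F* = (S − I)·e^(rT) = (124.84 − 2.9145)·e^0.030967 = 121.9255 × 1.031451 = 125.7602
Market R$126.36 > fair 125.7602: forward overpriced → cash-and-carry (borrow at r, buy the stock and collect the dividends, short the forward).
Profit at T = |F_mkt − F*| = |126.36 − 125.7602| = R$0.60 per share

R$0.60 per share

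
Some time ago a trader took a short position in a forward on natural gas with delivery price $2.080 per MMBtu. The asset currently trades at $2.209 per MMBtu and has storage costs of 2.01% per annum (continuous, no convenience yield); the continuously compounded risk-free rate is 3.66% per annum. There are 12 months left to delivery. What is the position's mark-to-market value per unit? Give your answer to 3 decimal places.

Current fair forward for the remaining 12 months: F = S·e^((r + u)·T), (r + u) = 0.0366 + 0.0201 = 0.0567
F = 2.209 · e^(0.0567 × 12/12) = 2.209 × 1.058338 = 2.3379
Value of long forward = (F − K)·e^(−rT) = (2.3379 − 2.080) · e^(−0.0366·12/12)
= 0.2579 × 0.964062 = 0.249
Short position value = −(long value) = -$0.249

-$0.249 per MMBtu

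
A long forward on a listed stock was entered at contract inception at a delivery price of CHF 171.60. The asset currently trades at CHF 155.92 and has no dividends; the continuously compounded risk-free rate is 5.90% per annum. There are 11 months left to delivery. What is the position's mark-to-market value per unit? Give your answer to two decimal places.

Current fair forward for the remaining 11 months: F = S·e^(r·T), r = 0.0590
F = 155.92 · e^(0.0590 × 11/12) = 155.92 × 1.055573 = 164.5849
Value of long forward = (F − K)·e^(−rT) = (164.5849 − 171.60) · e^(−0.0590·11/12)
= -7.0151 × 0.947353 = -6.65

-CHF 6.65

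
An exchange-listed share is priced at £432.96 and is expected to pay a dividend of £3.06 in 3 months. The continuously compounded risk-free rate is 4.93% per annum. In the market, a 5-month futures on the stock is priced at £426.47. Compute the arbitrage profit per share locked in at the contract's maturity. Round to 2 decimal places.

PV(dividends) I = 3.06·e^(−0.0493·3/12) = 3.0225
Fair futures F* = (S − I)·e^(rT) = (432.96 − 3.0225)·e^0.020542 = 429.9375 × 1.020754 = 438.8604
Market £426.47 < fair 438.8604: forward underpriced → reverse cash-and-carry (short the stock, invest proceeds at r, pay the dividends, go long the forward).
Profit at T = |F_mkt − F*| = |426.47 − 438.8604| = £12.39 per share

£12.39 per share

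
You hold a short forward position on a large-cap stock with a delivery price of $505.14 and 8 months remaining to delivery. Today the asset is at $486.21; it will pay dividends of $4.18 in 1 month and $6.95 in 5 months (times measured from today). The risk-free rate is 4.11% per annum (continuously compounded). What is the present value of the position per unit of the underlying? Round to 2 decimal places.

$16.27

PV(remaining dividends) I = 4.18·e^(−0.0411·1/12) + 6.95·e^(−0.0411·5/12) = 10.9977
Current forward F = (S − I)·e^(rT) = (486.21 − 10.9977)·e^(0.0411·8/12) = 475.2123 × 1.027779 = 488.4132
Value (long) = (F − K)·e^(−rT) = (488.4132 − 505.14) × 0.972972 = -16.2747
Short position value = −(long value) = $16.27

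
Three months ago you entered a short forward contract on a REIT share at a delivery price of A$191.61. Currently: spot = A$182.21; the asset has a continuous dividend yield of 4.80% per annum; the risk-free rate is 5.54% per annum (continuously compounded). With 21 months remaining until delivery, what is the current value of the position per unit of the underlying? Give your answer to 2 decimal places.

A$6.38

Current fair forward for the remaining 21 months: F = S·e^((r − q)·T), (r − q) = 0.0554 − 0.0480 = 0.0074
F = 182.21 · e^(0.0074 × 21/12) = 182.21 × 1.013034 = 184.5849
Value of long forward = (F − K)·e^(−rT) = (184.5849 − 191.61) · e^(−0.0554·21/12)
= -7.0251 × 0.907601 = -6.38
Short position value = −(long value) = A$6.38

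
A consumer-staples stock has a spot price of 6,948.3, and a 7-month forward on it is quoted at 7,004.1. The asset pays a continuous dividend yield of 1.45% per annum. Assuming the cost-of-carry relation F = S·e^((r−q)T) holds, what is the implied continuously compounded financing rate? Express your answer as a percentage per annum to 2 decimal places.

2.82%

From F = S·e^((r−q)T): (r − q) = ln(F/S)/T
ln(7004.1/6948.3) = ln(1.008031) = 0.007999
(r − q) = 0.007999 / (7/12) = 0.013713
r = ln(F/S)/T + q = 0.013713 + 0.0145 = 0.028213
r = 2.82%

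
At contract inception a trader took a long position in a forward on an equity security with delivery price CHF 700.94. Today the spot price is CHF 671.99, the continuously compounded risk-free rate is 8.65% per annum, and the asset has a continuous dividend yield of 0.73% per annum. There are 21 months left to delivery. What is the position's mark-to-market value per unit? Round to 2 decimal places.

Current fair forward for the remaining 21 months: F = S·e^((r − q)·T), (r − q) = 0.0865 − 0.0073 = 0.0792
F = 671.99 · e^(0.0792 × 21/12) = 671.99 × 1.148665 = 771.8914
Value of long forward = (F − K)·e^(−rT) = (771.8914 − 700.94) · e^(−0.0865·21/12)
= 70.9514 × 0.859525 = 60.98

CHF 60.98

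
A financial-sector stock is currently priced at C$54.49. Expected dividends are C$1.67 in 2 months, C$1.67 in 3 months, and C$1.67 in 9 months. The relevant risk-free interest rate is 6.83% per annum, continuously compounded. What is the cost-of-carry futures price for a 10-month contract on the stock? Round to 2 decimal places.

C$52.52

PV(dividends) I = 1.67·e^(−0.0683·2/12) + 1.67·e^(−0.0683·3/12) + 1.67·e^(−0.0683·9/12)
I = 1.6511 + 1.6417 + 1.5866 = 4.8794
F = (S − I)·e^(rT) = (54.49 − 4.8794) · e^(0.0683·10/12)
= 49.6106 · e^0.056917 = 49.6106 × 1.058568 = C$52.52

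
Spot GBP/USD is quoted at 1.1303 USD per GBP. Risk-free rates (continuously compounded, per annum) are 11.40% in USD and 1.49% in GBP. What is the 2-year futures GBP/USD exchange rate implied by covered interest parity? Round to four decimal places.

1.3781

F = S·e^((r_USD − r_GBP)T) = 1.1303 · e^((0.1140 − 0.0149) × 2)
= 1.1303 · e^0.198200 = 1.1303 × 1.219206
F = 1.3781 USD per GBP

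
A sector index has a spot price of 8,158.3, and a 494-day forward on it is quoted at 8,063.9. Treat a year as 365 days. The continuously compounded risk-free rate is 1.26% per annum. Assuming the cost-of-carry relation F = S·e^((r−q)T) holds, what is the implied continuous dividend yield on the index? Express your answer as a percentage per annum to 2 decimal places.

2.12%

From F = S·e^((r−q)T): (r − q) = ln(F/S)/T
ln(8063.9/8158.3) = ln(0.988429) = -0.011638
(r − q) = -0.011638 / (494/365) = -0.008599
q = r − ln(F/S)/T = 0.0126 + 0.008599 = 0.021199
q = 2.12%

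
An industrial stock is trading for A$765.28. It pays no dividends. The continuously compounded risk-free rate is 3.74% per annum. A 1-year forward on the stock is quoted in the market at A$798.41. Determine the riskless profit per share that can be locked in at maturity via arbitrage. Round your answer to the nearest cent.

Fair forward: F* = S·e^(carry·T), with carry = r = 0.0374
F* = 765.28 · e^(0.0374 × 1) = 765.28 · e^0.037400 = 765.28 × 1.038108 = A$794.4433
Market A$798.41 > fair A$794.4433: forward overpriced → cash-and-carry (buy spot, short the forward).
At maturity, profit = |F_mkt − F*| = |798.41 − 794.4433| = A$3.97 per share

A$3.97 per share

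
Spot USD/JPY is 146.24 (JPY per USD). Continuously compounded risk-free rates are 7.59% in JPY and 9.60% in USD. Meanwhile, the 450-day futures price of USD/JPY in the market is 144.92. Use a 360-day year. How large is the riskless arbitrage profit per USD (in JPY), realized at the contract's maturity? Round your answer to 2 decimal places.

2.31 per USD (in JPY)

Fair futures: F* = S·e^(carry·T), with carry = (r_JPY − r_USD) = 0.0759 − 0.0960 = -0.0201
F* = 146.24 · e^(-0.0201 × 450/360) = 146.24 · e^-0.025125 = 146.24 × 0.975188 = 142.6115
Market 144.92 > fair 142.6115: forward overpriced → cash-and-carry (buy spot, short the forward).
At maturity, profit = |F_mkt − F*| = |144.92 − 142.6115| = 2.31 per USD (in JPY)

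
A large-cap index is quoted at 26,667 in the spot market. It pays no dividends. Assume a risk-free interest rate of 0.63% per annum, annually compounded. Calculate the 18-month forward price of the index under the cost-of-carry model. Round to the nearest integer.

F = S · (1+r)^T
= 26667 × 1.009465
F = 26,919

26,919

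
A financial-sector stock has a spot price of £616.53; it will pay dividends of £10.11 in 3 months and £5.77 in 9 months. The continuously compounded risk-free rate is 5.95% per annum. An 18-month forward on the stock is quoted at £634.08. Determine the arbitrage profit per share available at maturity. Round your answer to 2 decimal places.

£23.08 per share

PV(dividends) I = 10.11·e^(−0.0595·3/12) + 5.77·e^(−0.0595·9/12) = 15.4789
Fair forward F* = (S − I)·e^(rT) = (616.53 − 15.4789)·e^0.089250 = 601.0511 × 1.093354 = 657.1616
Market £634.08 < fair 657.1616: forward underpriced → reverse cash-and-carry (short the stock, invest proceeds at r, pay the dividends, go long the forward).
Profit at T = |F_mkt − F*| = |634.08 − 657.1616| = £23.08 per share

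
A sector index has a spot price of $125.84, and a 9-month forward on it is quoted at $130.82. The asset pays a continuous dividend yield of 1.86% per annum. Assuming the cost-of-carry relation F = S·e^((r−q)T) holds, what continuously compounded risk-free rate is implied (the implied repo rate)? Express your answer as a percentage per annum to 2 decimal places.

From F = S·e^((r−q)T): (r − q) = ln(F/S)/T
ln(130.82/125.84) = ln(1.039574) = 0.038811
(r − q) = 0.038811 / (9/12) = 0.051748
r = ln(F/S)/T + q = 0.051748 + 0.0186 = 0.070348
r = 7.03%

7.03%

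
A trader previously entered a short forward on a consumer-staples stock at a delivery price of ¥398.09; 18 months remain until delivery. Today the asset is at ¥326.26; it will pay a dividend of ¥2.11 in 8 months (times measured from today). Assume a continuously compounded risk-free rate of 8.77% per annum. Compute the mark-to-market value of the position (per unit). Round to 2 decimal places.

PV(remaining dividends) I = 2.11·e^(−0.0877·8/12) = 1.9902
Current forward F = (S − I)·e^(rT) = (326.26 − 1.9902)·e^(0.0877·18/12) = 324.2698 × 1.140595 = 369.8605
Value (long) = (F − K)·e^(−rT) = (369.8605 − 398.09) × 0.876735 = -24.7498
Short position value = −(long value) = ¥24.75

¥24.75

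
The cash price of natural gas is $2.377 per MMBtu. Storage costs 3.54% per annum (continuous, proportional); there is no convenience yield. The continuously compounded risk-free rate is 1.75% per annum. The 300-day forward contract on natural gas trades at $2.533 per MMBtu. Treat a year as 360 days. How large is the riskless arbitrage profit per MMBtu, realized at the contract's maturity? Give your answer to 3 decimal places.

Fair forward: F* = S·e^(carry·T), with carry = (r + u) = 0.0175 + 0.0354 = 0.0529
F* = 2.377 · e^(0.0529 × 300/360) = 2.377 · e^0.044083 = 2.377 × 1.045069 = $2.4841
Market $2.533 > fair $2.4841: forward overpriced → cash-and-carry (buy spot, short the forward).
At maturity, profit = |F_mkt − F*| = |2.533 − 2.4841| = $0.049 per MMBtu

$0.049 per MMBtu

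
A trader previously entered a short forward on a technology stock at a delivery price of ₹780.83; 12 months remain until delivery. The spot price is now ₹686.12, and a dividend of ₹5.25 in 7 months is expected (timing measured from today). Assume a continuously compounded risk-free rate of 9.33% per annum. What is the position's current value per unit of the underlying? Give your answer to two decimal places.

PV(remaining dividends) I = 5.25·e^(−0.0933·7/12) = 4.9719
Current forward F = (S − I)·e^(rT) = (686.12 − 4.9719)·e^(0.0933·12/12) = 681.1481 × 1.097791 = 747.7583
Value (long) = (F − K)·e^(−rT) = (747.7583 − 780.83) × 0.910920 = -30.1257
Short position value = −(long value) = ₹30.13

₹30.13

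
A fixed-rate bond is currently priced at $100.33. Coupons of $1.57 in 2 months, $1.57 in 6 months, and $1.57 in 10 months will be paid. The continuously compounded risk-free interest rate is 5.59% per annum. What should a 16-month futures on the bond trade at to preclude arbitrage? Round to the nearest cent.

$103.16

PV(coupons) I = 1.57·e^(−0.0559·2/12) + 1.57·e^(−0.0559·6/12) + 1.57·e^(−0.0559·10/12)
I = 1.5554 + 1.5267 + 1.4985 = 4.5806
F = (S − I)·e^(rT) = (100.33 − 4.5806) · e^(0.0559·16/12)
= 95.7494 · e^0.074533 = 95.7494 × 1.077381 = $103.16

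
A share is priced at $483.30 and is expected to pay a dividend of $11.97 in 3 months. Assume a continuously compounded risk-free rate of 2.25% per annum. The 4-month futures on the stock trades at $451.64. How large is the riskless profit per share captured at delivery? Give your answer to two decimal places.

$23.31 per share

PV(dividends) I = 11.97·e^(−0.0225·3/12) = 11.9029
Fair futures F* = (S − I)·e^(rT) = (483.30 − 11.9029)·e^0.007500 = 471.3971 × 1.007528 = 474.9458
Market $451.64 < fair 474.9458: forward underpriced → reverse cash-and-carry (short the stock, invest proceeds at r, pay the dividends, go long the forward).
Profit at T = |F_mkt − F*| = |451.64 − 474.9458| = $23.31 per share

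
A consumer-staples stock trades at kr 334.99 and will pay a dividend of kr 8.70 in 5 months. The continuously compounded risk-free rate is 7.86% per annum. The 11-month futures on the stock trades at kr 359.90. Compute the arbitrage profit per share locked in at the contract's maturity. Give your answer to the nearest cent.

kr 8.93 per share

PV(dividends) I = 8.70·e^(−0.0786·5/12) = 8.4197
Fair futures F* = (S − I)·e^(rT) = (334.99 − 8.4197)·e^0.072050 = 326.5703 × 1.074709 = 350.9680
Market kr 359.90 > fair 350.9680: forward overpriced → cash-and-carry (borrow at r, buy the stock and collect the dividends, short the forward).
Profit at T = |F_mkt − F*| = |359.90 − 350.9680| = kr 8.93 per share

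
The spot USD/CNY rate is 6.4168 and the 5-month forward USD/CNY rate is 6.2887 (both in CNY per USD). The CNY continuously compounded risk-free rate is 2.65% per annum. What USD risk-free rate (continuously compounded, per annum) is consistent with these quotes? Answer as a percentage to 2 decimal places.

7.49%

F = S·e^((r_CNY − r_USD)T) ⇒ r_USD = r_CNY − ln(F/S)/T
ln(6.2887/6.4168) = -0.020165; /(5/12) = -0.048396
r_USD = 0.0265 + 0.048396 = 0.074896
r_USD = 7.49%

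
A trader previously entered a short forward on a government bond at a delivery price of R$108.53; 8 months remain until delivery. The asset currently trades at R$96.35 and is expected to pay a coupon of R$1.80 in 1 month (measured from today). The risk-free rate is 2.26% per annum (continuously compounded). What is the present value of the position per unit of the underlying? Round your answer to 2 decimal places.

R$12.35

PV(remaining coupons) I = 1.80·e^(−0.0226·1/12) = 1.7966
Current forward F = (S − I)·e^(rT) = (96.35 − 1.7966)·e^(0.0226·8/12) = 94.5534 × 1.015181 = 95.9888
Value (long) = (F − K)·e^(−rT) = (95.9888 − 108.53) × 0.985046 = -12.3537
Short position value = −(long value) = R$12.35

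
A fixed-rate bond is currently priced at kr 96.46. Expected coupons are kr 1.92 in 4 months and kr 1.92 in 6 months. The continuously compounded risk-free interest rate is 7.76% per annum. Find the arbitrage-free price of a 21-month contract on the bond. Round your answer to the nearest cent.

PV(coupons) I = 1.92·e^(−0.0776·4/12) + 1.92·e^(−0.0776·6/12)
I = 1.8710 + 1.8469 = 3.7179
F = (S − I)·e^(rT) = (96.46 − 3.7179) · e^(0.0776·21/12)
= 92.7421 · e^0.135800 = 92.7421 × 1.145453 = kr 106.23

kr 106.23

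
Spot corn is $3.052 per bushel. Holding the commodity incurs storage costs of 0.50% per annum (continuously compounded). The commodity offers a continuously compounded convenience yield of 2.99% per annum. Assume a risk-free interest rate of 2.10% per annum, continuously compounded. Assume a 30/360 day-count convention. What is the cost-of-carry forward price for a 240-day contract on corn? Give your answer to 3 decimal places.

Net carry = r + u − y = 0.0210 + 0.0050 − 0.0299 = -0.0039
F = S·e^((r+u−y)T) = 3.052 · e^(-0.0039 × 240/360) = 3.052 · e^-0.002600
= 3.052 × 0.997403 = $3.044 per bushel

$3.044 per bushel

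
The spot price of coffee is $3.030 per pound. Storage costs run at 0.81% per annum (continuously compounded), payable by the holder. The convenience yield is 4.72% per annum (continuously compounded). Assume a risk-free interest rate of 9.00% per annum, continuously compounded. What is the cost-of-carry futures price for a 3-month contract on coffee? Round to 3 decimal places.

Net carry = r + u − y = 0.0900 + 0.0081 − 0.0472 = 0.0509
F = S·e^((r+u−y)T) = 3.030 · e^(0.0509 × 3/12) = 3.030 · e^0.012725
= 3.030 × 1.012806 = $3.069 per pound

$3.069 per pound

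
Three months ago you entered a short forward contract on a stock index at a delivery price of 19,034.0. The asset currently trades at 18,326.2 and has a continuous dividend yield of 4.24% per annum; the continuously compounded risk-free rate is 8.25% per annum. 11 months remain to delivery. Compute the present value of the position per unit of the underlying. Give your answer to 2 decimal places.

20.05

Current fair forward for the remaining 11 months: F = S·e^((r − q)·T), (r − q) = 0.0825 − 0.0424 = 0.0401
F = 18326.2 · e^(0.0401 × 11/12) = 18326.2 × 1.03744228 = 19012.3747
Value of long forward = (F − K)·e^(−rT) = (19012.3747 − 19034.0) · e^(−0.0825·11/12)
= -21.6253 × 0.92716383 = -20.05
Short position value = −(long value) = 20.05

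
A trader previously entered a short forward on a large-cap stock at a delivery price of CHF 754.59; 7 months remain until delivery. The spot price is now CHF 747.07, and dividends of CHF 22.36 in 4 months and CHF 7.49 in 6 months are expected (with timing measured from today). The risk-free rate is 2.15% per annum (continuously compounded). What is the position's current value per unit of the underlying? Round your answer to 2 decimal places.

CHF 27.73

PV(remaining dividends) I = 22.36·e^(−0.0215·4/12) + 7.49·e^(−0.0215·6/12) = 29.6102
Current forward F = (S − I)·e^(rT) = (747.07 − 29.6102)·e^(0.0215·7/12) = 717.4598 × 1.012621 = 726.5149
Value (long) = (F − K)·e^(−rT) = (726.5149 − 754.59) × 0.987537 = -27.7252
Short position value = −(long value) = CHF 27.73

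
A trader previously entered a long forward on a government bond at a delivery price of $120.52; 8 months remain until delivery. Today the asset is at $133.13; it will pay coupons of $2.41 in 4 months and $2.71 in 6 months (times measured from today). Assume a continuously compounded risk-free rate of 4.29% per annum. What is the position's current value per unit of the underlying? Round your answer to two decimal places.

$10.98

PV(remaining coupons) I = 2.41·e^(−0.0429·4/12) + 2.71·e^(−0.0429·6/12) = 5.0283
Current forward F = (S − I)·e^(rT) = (133.13 − 5.0283)·e^(0.0429·8/12) = 128.1017 × 1.029013 = 131.8183
Value (long) = (F − K)·e^(−rT) = (131.8183 − 120.52) × 0.971805 = 10.9797
Value = $10.98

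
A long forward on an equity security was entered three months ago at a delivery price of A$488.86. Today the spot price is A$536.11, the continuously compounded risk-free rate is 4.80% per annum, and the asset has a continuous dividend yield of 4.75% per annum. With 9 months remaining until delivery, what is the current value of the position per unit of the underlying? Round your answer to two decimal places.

A$45.77

Current fair forward for the remaining 9 months: F = S·e^((r − q)·T), (r − q) = 0.0480 − 0.0475 = 0.0005
F = 536.11 · e^(0.0005 × 9/12) = 536.11 × 1.000375 = 536.3110
Value of long forward = (F − K)·e^(−rT) = (536.3110 − 488.86) · e^(−0.0480·9/12)
= 47.4510 × 0.964640 = 45.77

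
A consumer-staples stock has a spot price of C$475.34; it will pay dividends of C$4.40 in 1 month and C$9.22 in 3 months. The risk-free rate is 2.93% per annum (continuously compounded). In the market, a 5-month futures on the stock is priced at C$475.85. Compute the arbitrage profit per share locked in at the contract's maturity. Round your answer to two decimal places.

PV(dividends) I = 4.40·e^(−0.0293·1/12) + 9.22·e^(−0.0293·3/12) = 13.5420
Fair futures F* = (S − I)·e^(rT) = (475.34 − 13.5420)·e^0.012208 = 461.7980 × 1.012283 = 467.4703
Market C$475.85 > fair 467.4703: forward overpriced → cash-and-carry (borrow at r, buy the stock and collect the dividends, short the forward).
Profit at T = |F_mkt − F*| = |475.85 − 467.4703| = C$8.38 per share

C$8.38 per share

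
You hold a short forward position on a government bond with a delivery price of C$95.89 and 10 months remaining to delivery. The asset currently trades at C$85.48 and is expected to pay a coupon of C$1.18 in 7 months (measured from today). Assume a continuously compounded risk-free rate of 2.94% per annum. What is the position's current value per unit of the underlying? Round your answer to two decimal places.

C$9.25

PV(remaining coupons) I = 1.18·e^(−0.0294·7/12) = 1.1599
Current forward F = (S − I)·e^(rT) = (85.48 − 1.1599)·e^(0.0294·10/12) = 84.3201 × 1.024803 = 86.4115
Value (long) = (F − K)·e^(−rT) = (86.4115 − 95.89) × 0.975798 = -9.2491
Short position value = −(long value) = C$9.25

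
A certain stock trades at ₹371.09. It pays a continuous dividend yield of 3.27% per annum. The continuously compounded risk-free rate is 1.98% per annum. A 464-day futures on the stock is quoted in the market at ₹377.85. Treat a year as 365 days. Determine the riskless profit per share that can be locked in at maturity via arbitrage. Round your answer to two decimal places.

₹12.80 per share

Fair futures: F* = S·e^(carry·T), with carry = (r − q) = 0.0198 − 0.0327 = -0.0129
F* = 371.09 · e^(-0.0129 × 464/365) = 371.09 · e^-0.016399 = 371.09 × 0.983735 = ₹365.0542
Market ₹377.85 > fair ₹365.0542: forward overpriced → cash-and-carry (buy spot, short the forward).
At maturity, profit = |F_mkt − F*| = |377.85 − 365.0542| = ₹12.80 per share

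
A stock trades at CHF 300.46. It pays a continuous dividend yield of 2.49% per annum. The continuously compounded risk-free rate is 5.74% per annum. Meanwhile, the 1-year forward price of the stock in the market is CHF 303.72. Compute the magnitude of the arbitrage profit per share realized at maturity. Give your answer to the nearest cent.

CHF 6.67 per share

Fair forward: F* = S·e^(carry·T), with carry = (r − q) = 0.0574 − 0.0249 = 0.0325
F* = 300.46 · e^(0.0325 × 1) = 300.46 · e^0.032500 = 300.46 × 1.033034 = CHF 310.3854
Market CHF 303.72 < fair CHF 310.3854: forward underpriced → reverse cash-and-carry (short spot, go long the forward).
At maturity, profit = |F_mkt − F*| = |303.72 − 310.3854| = CHF 6.67 per share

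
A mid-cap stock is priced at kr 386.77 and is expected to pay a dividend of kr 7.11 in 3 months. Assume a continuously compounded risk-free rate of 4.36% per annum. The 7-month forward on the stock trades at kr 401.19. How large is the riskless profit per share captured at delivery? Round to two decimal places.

PV(dividends) I = 7.11·e^(−0.0436·3/12) = 7.0329
Fair forward F* = (S − I)·e^(rT) = (386.77 − 7.0329)·e^0.025433 = 379.7371 × 1.025759 = 389.5187
Market kr 401.19 > fair 389.5187: forward overpriced → cash-and-carry (borrow at r, buy the stock and collect the dividends, short the forward).
Profit at T = |F_mkt − F*| = |401.19 − 389.5187| = kr 11.67 per share

kr 11.67 per share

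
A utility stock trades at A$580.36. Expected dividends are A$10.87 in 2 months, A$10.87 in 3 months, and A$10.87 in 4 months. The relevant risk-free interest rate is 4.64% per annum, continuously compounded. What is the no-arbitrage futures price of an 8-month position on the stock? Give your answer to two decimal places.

A$565.35

PV(dividends) I = 10.87·e^(−0.0464·2/12) + 10.87·e^(−0.0464·3/12) + 10.87·e^(−0.0464·4/12)
I = 10.7863 + 10.7446 + 10.7032 = 32.2341
F = (S − I)·e^(rT) = (580.36 − 32.2341) · e^(0.0464·8/12)
= 548.1259 · e^0.030933 = 548.1259 × 1.031416 = A$565.35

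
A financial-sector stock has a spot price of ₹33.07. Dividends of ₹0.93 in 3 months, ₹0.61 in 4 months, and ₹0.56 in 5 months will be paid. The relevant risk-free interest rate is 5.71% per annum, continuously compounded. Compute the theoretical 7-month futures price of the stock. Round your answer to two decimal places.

₹32.06

PV(dividends) I = 0.93·e^(−0.0571·3/12) + 0.61·e^(−0.0571·4/12) + 0.56·e^(−0.0571·5/12)
I = 0.9168 + 0.5985 + 0.5468 = 2.0621
F = (S − I)·e^(rT) = (33.07 − 2.0621) · e^(0.0571·7/12)
= 31.0079 · e^0.033308 = 31.0079 × 1.033869 = ₹32.06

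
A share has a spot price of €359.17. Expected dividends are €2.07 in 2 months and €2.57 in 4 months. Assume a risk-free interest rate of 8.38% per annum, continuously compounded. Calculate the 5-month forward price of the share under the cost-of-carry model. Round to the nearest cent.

€367.23

PV(dividends) I = 2.07·e^(−0.0838·2/12) + 2.57·e^(−0.0838·4/12)
I = 2.0413 + 2.4992 = 4.5405
F = (S − I)·e^(rT) = (359.17 − 4.5405) · e^(0.0838·5/12)
= 354.6295 · e^0.034917 = 354.6295 × 1.035534 = €367.23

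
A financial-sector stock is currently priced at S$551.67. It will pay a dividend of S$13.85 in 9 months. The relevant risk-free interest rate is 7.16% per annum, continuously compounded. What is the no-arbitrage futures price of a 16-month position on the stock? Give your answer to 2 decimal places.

PV(dividends) I = 13.85·e^(−0.0716·9/12)
I = 13.1259
F = (S − I)·e^(rT) = (551.67 − 13.1259) · e^(0.0716·16/12)
= 538.5441 · e^0.095467 = 538.5441 × 1.100173 = S$592.49

S$592.49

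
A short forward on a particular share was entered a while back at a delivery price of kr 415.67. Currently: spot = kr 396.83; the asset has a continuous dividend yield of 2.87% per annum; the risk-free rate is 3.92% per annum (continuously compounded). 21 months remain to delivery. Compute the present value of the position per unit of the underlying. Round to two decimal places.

Current fair forward for the remaining 21 months: F = S·e^((r − q)·T), (r − q) = 0.0392 − 0.0287 = 0.0105
F = 396.83 · e^(0.0105 × 21/12) = 396.83 × 1.018545 = 404.1892
Value of long forward = (F − K)·e^(−rT) = (404.1892 − 415.67) · e^(−0.0392·21/12)
= -11.4808 × 0.933700 = -10.72
Short position value = −(long value) = kr 10.72

kr 10.72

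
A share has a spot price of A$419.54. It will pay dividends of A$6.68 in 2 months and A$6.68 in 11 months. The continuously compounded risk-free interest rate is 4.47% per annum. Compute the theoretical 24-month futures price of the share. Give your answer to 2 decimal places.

A$444.51

PV(dividends) I = 6.68·e^(−0.0447·2/12) + 6.68·e^(−0.0447·11/12)
I = 6.6304 + 6.4118 = 13.0422
F = (S − I)·e^(rT) = (419.54 − 13.0422) · e^(0.0447·24/12)
= 406.4978 · e^0.089400 = 406.4978 × 1.093518 = A$444.51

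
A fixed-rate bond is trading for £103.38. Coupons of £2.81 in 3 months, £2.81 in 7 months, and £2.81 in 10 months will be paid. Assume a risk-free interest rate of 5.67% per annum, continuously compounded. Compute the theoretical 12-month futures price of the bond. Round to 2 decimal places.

PV(coupons) I = 2.81·e^(−0.0567·3/12) + 2.81·e^(−0.0567·7/12) + 2.81·e^(−0.0567·10/12)
I = 2.7704 + 2.7186 + 2.6803 = 8.1693
F = (S − I)·e^(rT) = (103.38 − 8.1693) · e^(0.0567·12/12)
= 95.2107 · e^0.056700 = 95.2107 × 1.058338 = £100.77

£100.77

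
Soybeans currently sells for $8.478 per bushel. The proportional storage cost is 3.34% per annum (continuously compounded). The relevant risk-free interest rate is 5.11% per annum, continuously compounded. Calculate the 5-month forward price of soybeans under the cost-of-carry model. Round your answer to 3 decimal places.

$8.782 per bushel

Net carry = r + u − y = 0.0511 + 0.0334 − 0.0000 = 0.0845
F = S·e^((r+u−y)T) = 8.478 · e^(0.0845 × 5/12) = 8.478 · e^0.035208
= 8.478 × 1.035835 = $8.782 per bushel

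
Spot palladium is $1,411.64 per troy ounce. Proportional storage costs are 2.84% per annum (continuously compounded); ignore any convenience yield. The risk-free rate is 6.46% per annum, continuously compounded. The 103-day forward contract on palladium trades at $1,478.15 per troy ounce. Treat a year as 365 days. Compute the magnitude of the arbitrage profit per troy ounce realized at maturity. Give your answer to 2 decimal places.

$28.97 per troy ounce

Fair forward: F* = S·e^(carry·T), with carry = (r + u) = 0.0646 + 0.0284 = 0.0930
F* = 1411.64 · e^(0.0930 × 103/365) = 1411.64 · e^0.02624384 = 1411.64 × 1.02659124 = $1449.1773
Market $1478.15 > fair $1449.1773: forward overpriced → cash-and-carry (buy spot, short the forward).
At maturity, profit = |F_mkt − F*| = |1478.15 − 1449.1773| = $28.97 per troy ounce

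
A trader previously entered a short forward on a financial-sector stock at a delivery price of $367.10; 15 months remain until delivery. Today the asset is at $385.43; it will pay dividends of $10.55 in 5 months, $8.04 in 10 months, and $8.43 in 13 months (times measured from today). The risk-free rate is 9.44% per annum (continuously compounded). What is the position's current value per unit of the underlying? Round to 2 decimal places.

PV(remaining dividends) I = 10.55·e^(−0.0944·5/12) + 8.04·e^(−0.0944·10/12) + 8.43·e^(−0.0944·13/12) = 25.1854
Current forward F = (S − I)·e^(rT) = (385.43 − 25.1854)·e^(0.0944·15/12) = 360.2446 × 1.125244 = 405.3631
Value (long) = (F − K)·e^(−rT) = (405.3631 − 367.10) × 0.888696 = 34.0043
Short position value = −(long value) = -$34.00

-$34.00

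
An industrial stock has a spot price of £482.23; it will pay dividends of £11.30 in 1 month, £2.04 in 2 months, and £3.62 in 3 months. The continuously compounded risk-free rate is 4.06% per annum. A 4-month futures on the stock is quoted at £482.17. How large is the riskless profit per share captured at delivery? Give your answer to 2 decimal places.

PV(dividends) I = 11.30·e^(−0.0406·1/12) + 2.04·e^(−0.0406·2/12) + 3.62·e^(−0.0406·3/12) = 16.8715
Fair futures F* = (S − I)·e^(rT) = (482.23 − 16.8715)·e^0.013533 = 465.3585 × 1.013625 = 471.6990
Market £482.17 > fair 471.6990: forward overpriced → cash-and-carry (borrow at r, buy the stock and collect the dividends, short the forward).
Profit at T = |F_mkt − F*| = |482.17 − 471.6990| = £10.47 per share

£10.47 per share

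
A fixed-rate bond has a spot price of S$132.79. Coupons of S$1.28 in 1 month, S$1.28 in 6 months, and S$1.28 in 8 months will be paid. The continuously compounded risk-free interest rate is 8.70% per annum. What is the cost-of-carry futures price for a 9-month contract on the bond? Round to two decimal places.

PV(coupons) I = 1.28·e^(−0.0870·1/12) + 1.28·e^(−0.0870·6/12) + 1.28·e^(−0.0870·8/12)
I = 1.2708 + 1.2255 + 1.2079 = 3.7042
F = (S − I)·e^(rT) = (132.79 − 3.7042) · e^(0.0870·9/12)
= 129.0858 · e^0.065250 = 129.0858 × 1.067426 = S$137.79

S$137.79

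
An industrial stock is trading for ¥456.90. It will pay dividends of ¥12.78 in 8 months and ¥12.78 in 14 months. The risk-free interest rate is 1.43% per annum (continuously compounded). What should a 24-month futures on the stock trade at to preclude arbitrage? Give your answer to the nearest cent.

PV(dividends) I = 12.78·e^(−0.0143·8/12) + 12.78·e^(−0.0143·14/12)
I = 12.6587 + 12.5686 = 25.2273
F = (S − I)·e^(rT) = (456.90 − 25.2273) · e^(0.0143·24/12)
= 431.6727 · e^0.028600 = 431.6727 × 1.029013 = ¥444.20

¥444.20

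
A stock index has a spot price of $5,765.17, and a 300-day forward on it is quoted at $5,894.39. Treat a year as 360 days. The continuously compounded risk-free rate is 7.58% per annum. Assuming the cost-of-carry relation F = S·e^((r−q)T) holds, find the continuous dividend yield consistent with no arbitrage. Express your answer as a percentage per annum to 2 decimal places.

From F = S·e^((r−q)T): (r − q) = ln(F/S)/T
ln(5894.39/5765.17) = ln(1.022414) = 0.022166
(r − q) = 0.022166 / (300/360) = 0.026599
q = r − ln(F/S)/T = 0.0758 − 0.026599 = 0.049201
q = 4.92%

4.92%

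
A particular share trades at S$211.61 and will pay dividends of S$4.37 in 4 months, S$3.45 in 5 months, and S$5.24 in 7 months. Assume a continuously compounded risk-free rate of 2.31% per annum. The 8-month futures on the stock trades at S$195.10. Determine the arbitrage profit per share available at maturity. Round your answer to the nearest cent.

S$6.67 per share

PV(dividends) I = 4.37·e^(−0.0231·4/12) + 3.45·e^(−0.0231·5/12) + 5.24·e^(−0.0231·7/12) = 12.9233
Fair futures F* = (S − I)·e^(rT) = (211.61 − 12.9233)·e^0.015400 = 198.6867 × 1.015519 = 201.7701
Market S$195.10 < fair 201.7701: forward underpriced → reverse cash-and-carry (short the stock, invest proceeds at r, pay the dividends, go long the forward).
Profit at T = |F_mkt − F*| = |195.10 − 201.7701| = S$6.67 per share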